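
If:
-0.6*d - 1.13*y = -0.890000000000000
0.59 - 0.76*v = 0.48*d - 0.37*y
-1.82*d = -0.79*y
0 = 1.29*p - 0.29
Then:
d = 0.28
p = 0.22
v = 0.91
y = 0.64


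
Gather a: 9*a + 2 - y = 9*a - y + 2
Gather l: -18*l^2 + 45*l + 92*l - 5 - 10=-18*l^2 + 137*l - 15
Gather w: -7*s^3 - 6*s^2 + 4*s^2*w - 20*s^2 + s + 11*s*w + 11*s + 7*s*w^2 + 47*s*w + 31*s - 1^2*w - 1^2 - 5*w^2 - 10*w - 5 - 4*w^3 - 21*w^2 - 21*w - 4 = -7*s^3 - 26*s^2 + 43*s - 4*w^3 + w^2*(7*s - 26) + w*(4*s^2 + 58*s - 32) - 10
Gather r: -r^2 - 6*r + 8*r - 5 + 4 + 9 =-r^2 + 2*r + 8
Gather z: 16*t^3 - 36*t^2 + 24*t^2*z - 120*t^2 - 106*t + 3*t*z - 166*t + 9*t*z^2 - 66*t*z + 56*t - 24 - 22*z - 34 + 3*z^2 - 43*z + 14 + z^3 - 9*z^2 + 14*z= 16*t^3 - 156*t^2 - 216*t + z^3 + z^2*(9*t - 6) + z*(24*t^2 - 63*t - 51) - 44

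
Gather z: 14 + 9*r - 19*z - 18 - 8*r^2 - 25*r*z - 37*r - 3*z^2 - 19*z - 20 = -8*r^2 - 28*r - 3*z^2 + z*(-25*r - 38) - 24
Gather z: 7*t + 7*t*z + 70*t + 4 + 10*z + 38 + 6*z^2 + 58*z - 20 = 77*t + 6*z^2 + z*(7*t + 68) + 22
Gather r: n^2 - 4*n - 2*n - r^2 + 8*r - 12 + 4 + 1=n^2 - 6*n - r^2 + 8*r - 7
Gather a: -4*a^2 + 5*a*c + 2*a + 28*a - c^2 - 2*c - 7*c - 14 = -4*a^2 + a*(5*c + 30) - c^2 - 9*c - 14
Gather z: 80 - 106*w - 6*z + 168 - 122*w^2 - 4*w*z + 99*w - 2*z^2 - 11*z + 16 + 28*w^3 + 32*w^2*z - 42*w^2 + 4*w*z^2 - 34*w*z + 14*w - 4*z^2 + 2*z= 28*w^3 - 164*w^2 + 7*w + z^2*(4*w - 6) + z*(32*w^2 - 38*w - 15) + 264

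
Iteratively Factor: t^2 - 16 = (t - 4)*(t + 4)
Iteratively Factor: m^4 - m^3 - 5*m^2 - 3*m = (m)*(m^3 - m^2 - 5*m - 3) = m*(m + 1)*(m^2 - 2*m - 3) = m*(m + 1)^2*(m - 3)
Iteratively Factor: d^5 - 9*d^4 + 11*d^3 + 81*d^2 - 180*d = (d - 4)*(d^4 - 5*d^3 - 9*d^2 + 45*d) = (d - 4)*(d - 3)*(d^3 - 2*d^2 - 15*d) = d*(d - 4)*(d - 3)*(d^2 - 2*d - 15) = d*(d - 5)*(d - 4)*(d - 3)*(d + 3)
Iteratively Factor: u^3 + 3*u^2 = (u)*(u^2 + 3*u) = u*(u + 3)*(u)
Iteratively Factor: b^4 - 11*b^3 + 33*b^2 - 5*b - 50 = (b - 2)*(b^3 - 9*b^2 + 15*b + 25) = (b - 5)*(b - 2)*(b^2 - 4*b - 5) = (b - 5)*(b - 2)*(b + 1)*(b - 5)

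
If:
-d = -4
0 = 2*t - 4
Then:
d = 4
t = 2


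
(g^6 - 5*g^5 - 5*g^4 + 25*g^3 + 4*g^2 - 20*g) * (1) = g^6 - 5*g^5 - 5*g^4 + 25*g^3 + 4*g^2 - 20*g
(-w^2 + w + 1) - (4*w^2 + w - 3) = 4 - 5*w^2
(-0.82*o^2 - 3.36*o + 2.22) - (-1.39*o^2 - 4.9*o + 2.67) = 0.57*o^2 + 1.54*o - 0.45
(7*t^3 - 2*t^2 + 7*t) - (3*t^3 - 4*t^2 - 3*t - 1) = 4*t^3 + 2*t^2 + 10*t + 1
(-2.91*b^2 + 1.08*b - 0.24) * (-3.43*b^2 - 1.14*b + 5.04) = 9.9813*b^4 - 0.387000000000001*b^3 - 15.0744*b^2 + 5.7168*b - 1.2096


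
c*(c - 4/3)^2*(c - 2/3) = c^4 - 10*c^3/3 + 32*c^2/9 - 32*c/27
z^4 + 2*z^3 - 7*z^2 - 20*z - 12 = (z - 3)*(z + 1)*(z + 2)^2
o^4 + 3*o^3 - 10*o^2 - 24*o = o*(o - 3)*(o + 2)*(o + 4)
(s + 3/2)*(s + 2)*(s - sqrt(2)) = s^3 - sqrt(2)*s^2 + 7*s^2/2 - 7*sqrt(2)*s/2 + 3*s - 3*sqrt(2)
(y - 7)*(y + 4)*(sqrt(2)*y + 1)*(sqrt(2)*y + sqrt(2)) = 2*y^4 - 4*y^3 + sqrt(2)*y^3 - 62*y^2 - 2*sqrt(2)*y^2 - 56*y - 31*sqrt(2)*y - 28*sqrt(2)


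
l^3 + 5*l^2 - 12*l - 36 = (l - 3)*(l + 2)*(l + 6)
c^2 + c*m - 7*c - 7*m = (c - 7)*(c + m)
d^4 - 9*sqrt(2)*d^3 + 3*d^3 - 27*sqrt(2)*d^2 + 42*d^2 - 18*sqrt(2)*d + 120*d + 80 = (d + 1)*(d + 2)*(d - 5*sqrt(2))*(d - 4*sqrt(2))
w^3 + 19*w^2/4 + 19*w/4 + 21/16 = (w + 1/2)*(w + 3/4)*(w + 7/2)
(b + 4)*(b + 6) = b^2 + 10*b + 24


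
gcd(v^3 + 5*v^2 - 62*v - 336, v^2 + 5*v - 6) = v + 6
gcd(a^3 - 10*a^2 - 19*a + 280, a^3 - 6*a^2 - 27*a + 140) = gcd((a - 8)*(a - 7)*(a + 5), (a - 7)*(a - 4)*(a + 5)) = a^2 - 2*a - 35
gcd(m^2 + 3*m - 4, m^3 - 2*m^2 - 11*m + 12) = m - 1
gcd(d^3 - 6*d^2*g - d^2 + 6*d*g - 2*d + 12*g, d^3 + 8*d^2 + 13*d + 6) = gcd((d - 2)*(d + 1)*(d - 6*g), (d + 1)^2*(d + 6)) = d + 1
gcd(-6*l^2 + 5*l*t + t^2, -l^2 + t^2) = -l + t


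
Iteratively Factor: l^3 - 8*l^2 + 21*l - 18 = (l - 3)*(l^2 - 5*l + 6) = (l - 3)*(l - 2)*(l - 3)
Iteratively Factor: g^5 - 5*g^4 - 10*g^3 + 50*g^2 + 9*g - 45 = (g - 1)*(g^4 - 4*g^3 - 14*g^2 + 36*g + 45) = (g - 1)*(g + 1)*(g^3 - 5*g^2 - 9*g + 45) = (g - 5)*(g - 1)*(g + 1)*(g^2 - 9) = (g - 5)*(g - 1)*(g + 1)*(g + 3)*(g - 3)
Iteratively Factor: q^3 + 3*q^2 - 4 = (q - 1)*(q^2 + 4*q + 4) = (q - 1)*(q + 2)*(q + 2)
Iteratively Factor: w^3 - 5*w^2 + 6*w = (w - 3)*(w^2 - 2*w) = w*(w - 3)*(w - 2)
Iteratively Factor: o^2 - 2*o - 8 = (o - 4)*(o + 2)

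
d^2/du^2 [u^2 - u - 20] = 2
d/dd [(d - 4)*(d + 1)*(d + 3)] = 3*d^2 - 13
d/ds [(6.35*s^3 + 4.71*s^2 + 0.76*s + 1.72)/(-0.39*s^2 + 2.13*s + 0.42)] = (-2.4765*s^4 + 27.051*s^3 + 18.3297*s^2 + 5.298*s - 3.3444)/(0.1521*s^4 - 1.6614*s^3 + 4.2093*s^2 + 1.7892*s + 0.1764)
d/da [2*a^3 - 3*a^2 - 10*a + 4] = 6*a^2 - 6*a - 10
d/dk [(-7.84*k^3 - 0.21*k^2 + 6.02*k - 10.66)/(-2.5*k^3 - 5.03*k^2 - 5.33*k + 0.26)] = (38.9102*k^4 + 113.6744*k^3 - 54.6653*k^2 - 107.3488*k - 55.2526)/(6.25*k^6 + 25.15*k^5 + 51.9509*k^4 + 52.3198*k^3 + 25.7933*k^2 - 2.7716*k + 0.0676)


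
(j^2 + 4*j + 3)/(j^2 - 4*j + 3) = (j^2 + 4*j + 3)/(j^2 - 4*j + 3)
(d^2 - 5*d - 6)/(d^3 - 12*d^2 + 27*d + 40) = (d - 6)/(d^2 - 13*d + 40)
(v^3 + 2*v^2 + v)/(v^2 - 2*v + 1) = v*(v^2 + 2*v + 1)/(v^2 - 2*v + 1)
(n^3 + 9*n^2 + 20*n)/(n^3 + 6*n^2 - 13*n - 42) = n*(n^2 + 9*n + 20)/(n^3 + 6*n^2 - 13*n - 42)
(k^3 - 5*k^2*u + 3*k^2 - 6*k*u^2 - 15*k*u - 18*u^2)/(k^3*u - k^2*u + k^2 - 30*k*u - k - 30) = (-k^3 + 5*k^2*u - 3*k^2 + 6*k*u^2 + 15*k*u + 18*u^2)/(-k^3*u + k^2*u - k^2 + 30*k*u + k + 30)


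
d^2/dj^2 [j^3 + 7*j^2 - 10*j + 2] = 6*j + 14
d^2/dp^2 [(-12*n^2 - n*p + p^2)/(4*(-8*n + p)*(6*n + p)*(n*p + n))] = ((-n + 2*p)*(6*n + p)*(8*n - p)^2*(p + 1)^2 - (n - 2*p)*(6*n + p)^2*(8*n - p)^2*(p + 1) + (n - 2*p)*(6*n + p)^2*(8*n - p)*(p + 1)^2 - (6*n + p)^2*(8*n - p)^2*(p + 1)^2 + (6*n + p)^2*(8*n - p)^2*(12*n^2 + n*p - p^2) - (6*n + p)^2*(8*n - p)*(p + 1)*(12*n^2 + n*p - p^2) + (6*n + p)^2*(p + 1)^2*(12*n^2 + n*p - p^2) + (6*n + p)*(8*n - p)^2*(p + 1)*(12*n^2 + n*p - p^2) + (6*n + p)*(8*n - p)*(p + 1)^2*(-12*n^2 - n*p + p^2) + (8*n - p)^2*(p + 1)^2*(12*n^2 + n*p - p^2))/(2*n*(6*n + p)^3*(8*n - p)^3*(p + 1)^3)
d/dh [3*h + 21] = 3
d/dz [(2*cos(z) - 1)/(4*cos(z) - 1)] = -2*sin(z)/(4*cos(z) - 1)^2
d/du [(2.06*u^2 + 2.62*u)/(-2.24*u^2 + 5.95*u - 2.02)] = (18.1258*u^2 - 8.3224*u - 5.2924)/(5.0176*u^4 - 26.656*u^3 + 44.4521*u^2 - 24.038*u + 4.0804)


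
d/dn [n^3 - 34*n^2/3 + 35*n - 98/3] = 3*n^2 - 68*n/3 + 35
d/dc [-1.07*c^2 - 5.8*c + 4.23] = -2.14*c - 5.8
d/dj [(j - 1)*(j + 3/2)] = 2*j + 1/2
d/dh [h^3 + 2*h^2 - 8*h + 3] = 3*h^2 + 4*h - 8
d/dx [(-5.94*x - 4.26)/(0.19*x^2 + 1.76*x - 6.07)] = (1.1286*x^2 + 1.6188*x + 43.5534)/(0.0361*x^4 + 0.6688*x^3 + 0.791*x^2 - 21.3664*x + 36.8449)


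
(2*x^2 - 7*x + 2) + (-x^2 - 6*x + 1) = x^2 - 13*x + 3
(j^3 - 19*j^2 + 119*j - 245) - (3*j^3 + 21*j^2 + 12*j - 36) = -2*j^3 - 40*j^2 + 107*j - 209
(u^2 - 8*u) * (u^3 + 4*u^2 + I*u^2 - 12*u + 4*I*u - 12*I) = u^5 - 4*u^4 + I*u^4 - 44*u^3 - 4*I*u^3 + 96*u^2 - 44*I*u^2 + 96*I*u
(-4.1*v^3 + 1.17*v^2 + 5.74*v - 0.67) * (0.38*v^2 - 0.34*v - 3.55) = -1.558*v^5 + 1.8386*v^4 + 16.3384*v^3 - 6.3597*v^2 - 20.1492*v + 2.3785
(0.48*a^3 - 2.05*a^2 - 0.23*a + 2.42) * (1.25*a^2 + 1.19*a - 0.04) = 0.6*a^5 - 1.9913*a^4 - 2.7462*a^3 + 2.8333*a^2 + 2.889*a - 0.0968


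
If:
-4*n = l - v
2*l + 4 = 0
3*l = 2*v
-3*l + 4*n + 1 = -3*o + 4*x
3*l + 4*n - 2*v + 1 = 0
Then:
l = -2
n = -1/4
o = 4*x/3 - 2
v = -3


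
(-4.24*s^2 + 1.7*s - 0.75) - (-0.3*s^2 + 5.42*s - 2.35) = -3.94*s^2 - 3.72*s + 1.6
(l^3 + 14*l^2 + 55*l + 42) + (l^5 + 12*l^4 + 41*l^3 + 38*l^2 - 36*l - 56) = l^5 + 12*l^4 + 42*l^3 + 52*l^2 + 19*l - 14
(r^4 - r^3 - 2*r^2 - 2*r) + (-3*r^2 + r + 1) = r^4 - r^3 - 5*r^2 - r + 1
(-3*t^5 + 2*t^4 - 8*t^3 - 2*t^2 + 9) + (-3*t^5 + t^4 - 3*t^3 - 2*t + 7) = -6*t^5 + 3*t^4 - 11*t^3 - 2*t^2 - 2*t + 16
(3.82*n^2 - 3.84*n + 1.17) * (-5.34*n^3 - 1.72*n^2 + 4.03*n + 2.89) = -20.3988*n^5 + 13.9352*n^4 + 15.7516*n^3 - 6.4478*n^2 - 6.3825*n + 3.3813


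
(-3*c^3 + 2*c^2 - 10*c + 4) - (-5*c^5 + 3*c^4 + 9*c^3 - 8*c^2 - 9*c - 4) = 5*c^5 - 3*c^4 - 12*c^3 + 10*c^2 - c + 8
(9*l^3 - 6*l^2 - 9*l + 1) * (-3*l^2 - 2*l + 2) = -27*l^5 + 57*l^3 + 3*l^2 - 20*l + 2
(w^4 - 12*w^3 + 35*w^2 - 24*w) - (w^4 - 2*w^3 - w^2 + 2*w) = -10*w^3 + 36*w^2 - 26*w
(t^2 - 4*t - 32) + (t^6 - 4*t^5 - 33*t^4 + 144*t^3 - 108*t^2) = t^6 - 4*t^5 - 33*t^4 + 144*t^3 - 107*t^2 - 4*t - 32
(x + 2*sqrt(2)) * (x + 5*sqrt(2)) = x^2 + 7*sqrt(2)*x + 20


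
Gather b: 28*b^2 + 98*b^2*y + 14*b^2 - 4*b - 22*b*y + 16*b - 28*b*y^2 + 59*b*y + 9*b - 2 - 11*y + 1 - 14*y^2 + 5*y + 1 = b^2*(98*y + 42) + b*(-28*y^2 + 37*y + 21) - 14*y^2 - 6*y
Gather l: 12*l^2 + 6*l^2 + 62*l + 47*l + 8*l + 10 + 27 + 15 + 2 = 18*l^2 + 117*l + 54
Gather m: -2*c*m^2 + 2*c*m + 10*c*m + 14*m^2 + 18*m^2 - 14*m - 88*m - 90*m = m^2*(32 - 2*c) + m*(12*c - 192)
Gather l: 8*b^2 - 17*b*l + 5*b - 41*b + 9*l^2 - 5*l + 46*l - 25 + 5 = 8*b^2 - 36*b + 9*l^2 + l*(41 - 17*b) - 20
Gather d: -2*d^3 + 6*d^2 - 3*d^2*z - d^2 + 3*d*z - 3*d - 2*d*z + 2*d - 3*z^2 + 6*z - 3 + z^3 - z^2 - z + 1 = -2*d^3 + d^2*(5 - 3*z) + d*(z - 1) + z^3 - 4*z^2 + 5*z - 2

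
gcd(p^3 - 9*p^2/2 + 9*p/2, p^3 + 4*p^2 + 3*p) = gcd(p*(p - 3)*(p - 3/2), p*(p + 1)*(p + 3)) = p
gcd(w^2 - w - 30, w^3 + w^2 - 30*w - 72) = w - 6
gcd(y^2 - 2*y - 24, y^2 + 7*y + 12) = y + 4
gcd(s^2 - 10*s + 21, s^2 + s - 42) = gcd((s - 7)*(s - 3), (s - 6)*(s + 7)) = 1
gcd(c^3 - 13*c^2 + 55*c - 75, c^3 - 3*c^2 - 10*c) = c - 5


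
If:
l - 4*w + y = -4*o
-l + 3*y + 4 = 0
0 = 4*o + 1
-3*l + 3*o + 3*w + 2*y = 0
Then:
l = -31/8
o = -1/4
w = -15/8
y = -21/8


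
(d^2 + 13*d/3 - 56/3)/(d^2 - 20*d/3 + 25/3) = (3*d^2 + 13*d - 56)/(3*d^2 - 20*d + 25)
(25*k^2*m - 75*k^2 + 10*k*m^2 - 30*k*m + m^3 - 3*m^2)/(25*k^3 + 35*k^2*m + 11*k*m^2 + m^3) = (m - 3)/(k + m)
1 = 1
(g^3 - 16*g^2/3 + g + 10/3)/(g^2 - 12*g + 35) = (3*g^2 - g - 2)/(3*(g - 7))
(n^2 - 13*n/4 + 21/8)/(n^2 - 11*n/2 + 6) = (n - 7/4)/(n - 4)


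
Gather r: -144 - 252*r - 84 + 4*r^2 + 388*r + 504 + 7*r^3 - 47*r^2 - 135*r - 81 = 7*r^3 - 43*r^2 + r + 195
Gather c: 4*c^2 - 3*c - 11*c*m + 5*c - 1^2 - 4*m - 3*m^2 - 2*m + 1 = 4*c^2 + c*(2 - 11*m) - 3*m^2 - 6*m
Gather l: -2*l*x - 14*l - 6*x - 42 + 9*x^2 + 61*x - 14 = l*(-2*x - 14) + 9*x^2 + 55*x - 56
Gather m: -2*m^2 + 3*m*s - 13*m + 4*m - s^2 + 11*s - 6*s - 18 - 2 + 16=-2*m^2 + m*(3*s - 9) - s^2 + 5*s - 4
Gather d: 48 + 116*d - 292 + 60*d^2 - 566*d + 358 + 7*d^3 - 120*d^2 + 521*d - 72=7*d^3 - 60*d^2 + 71*d + 42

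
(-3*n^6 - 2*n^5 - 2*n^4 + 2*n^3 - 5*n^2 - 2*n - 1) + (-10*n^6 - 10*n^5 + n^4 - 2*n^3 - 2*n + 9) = -13*n^6 - 12*n^5 - n^4 - 5*n^2 - 4*n + 8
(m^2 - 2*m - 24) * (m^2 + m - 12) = m^4 - m^3 - 38*m^2 + 288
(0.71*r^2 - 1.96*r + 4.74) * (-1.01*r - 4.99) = -0.7171*r^3 - 1.5633*r^2 + 4.993*r - 23.6526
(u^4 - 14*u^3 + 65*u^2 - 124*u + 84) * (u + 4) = u^5 - 10*u^4 + 9*u^3 + 136*u^2 - 412*u + 336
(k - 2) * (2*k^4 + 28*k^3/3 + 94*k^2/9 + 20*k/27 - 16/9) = 2*k^5 + 16*k^4/3 - 74*k^3/9 - 544*k^2/27 - 88*k/27 + 32/9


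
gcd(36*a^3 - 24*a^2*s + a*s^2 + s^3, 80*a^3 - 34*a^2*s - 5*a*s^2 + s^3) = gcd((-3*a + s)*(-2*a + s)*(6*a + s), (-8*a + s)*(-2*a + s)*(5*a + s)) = -2*a + s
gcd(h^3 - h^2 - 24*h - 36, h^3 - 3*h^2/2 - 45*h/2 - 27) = h^2 - 3*h - 18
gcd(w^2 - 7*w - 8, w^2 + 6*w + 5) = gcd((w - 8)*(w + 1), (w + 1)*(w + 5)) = w + 1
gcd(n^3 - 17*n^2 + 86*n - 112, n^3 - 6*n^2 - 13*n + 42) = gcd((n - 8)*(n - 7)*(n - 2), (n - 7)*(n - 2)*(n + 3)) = n^2 - 9*n + 14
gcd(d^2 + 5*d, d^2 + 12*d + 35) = d + 5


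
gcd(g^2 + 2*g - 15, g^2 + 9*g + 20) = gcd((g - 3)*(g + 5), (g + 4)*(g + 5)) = g + 5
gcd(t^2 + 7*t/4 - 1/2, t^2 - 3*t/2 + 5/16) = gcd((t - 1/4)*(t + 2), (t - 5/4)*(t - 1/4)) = t - 1/4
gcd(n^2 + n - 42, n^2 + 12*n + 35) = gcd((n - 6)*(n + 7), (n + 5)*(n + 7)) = n + 7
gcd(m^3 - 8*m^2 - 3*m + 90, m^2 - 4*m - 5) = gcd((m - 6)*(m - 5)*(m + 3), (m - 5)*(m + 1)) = m - 5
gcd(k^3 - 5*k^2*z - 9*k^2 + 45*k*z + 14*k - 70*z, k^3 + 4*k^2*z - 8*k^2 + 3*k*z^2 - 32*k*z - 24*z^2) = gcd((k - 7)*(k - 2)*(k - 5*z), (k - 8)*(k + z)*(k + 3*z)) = 1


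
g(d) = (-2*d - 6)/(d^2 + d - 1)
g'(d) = (-2*d - 6)*(-2*d - 1)/(d^2 + d - 1)^2 - 2/(d^2 + d - 1) = 2*(d^2 + 6*d + 4)/(d^4 + 2*d^3 - d^2 - 2*d + 1)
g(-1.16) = 4.52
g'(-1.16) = -4.87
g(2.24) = -1.67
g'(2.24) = 1.15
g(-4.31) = 0.20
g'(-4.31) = -0.04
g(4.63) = -0.61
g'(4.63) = 0.17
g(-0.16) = 5.01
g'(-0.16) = 4.76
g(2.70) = -1.27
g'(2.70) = 0.68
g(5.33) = -0.51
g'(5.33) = 0.12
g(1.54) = -3.12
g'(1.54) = 3.68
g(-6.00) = 0.21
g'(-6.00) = 0.01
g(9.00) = -0.27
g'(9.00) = 0.04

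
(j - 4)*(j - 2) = j^2 - 6*j + 8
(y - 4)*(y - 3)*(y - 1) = y^3 - 8*y^2 + 19*y - 12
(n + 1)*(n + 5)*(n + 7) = n^3 + 13*n^2 + 47*n + 35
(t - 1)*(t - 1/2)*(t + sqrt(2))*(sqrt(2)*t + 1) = sqrt(2)*t^4 - 3*sqrt(2)*t^3/2 + 3*t^3 - 9*t^2/2 + 3*sqrt(2)*t^2/2 - 3*sqrt(2)*t/2 + 3*t/2 + sqrt(2)/2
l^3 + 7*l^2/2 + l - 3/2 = (l - 1/2)*(l + 1)*(l + 3)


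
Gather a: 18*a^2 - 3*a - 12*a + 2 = 18*a^2 - 15*a + 2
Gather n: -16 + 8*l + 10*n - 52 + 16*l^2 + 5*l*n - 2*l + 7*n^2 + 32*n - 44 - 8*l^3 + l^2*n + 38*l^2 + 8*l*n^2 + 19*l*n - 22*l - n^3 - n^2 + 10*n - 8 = -8*l^3 + 54*l^2 - 16*l - n^3 + n^2*(8*l + 6) + n*(l^2 + 24*l + 52) - 120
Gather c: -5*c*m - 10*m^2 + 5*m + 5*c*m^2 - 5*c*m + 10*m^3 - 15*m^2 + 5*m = c*(5*m^2 - 10*m) + 10*m^3 - 25*m^2 + 10*m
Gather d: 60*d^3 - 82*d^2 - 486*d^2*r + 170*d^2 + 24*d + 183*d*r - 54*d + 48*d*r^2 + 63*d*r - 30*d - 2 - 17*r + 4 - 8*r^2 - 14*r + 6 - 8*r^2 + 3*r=60*d^3 + d^2*(88 - 486*r) + d*(48*r^2 + 246*r - 60) - 16*r^2 - 28*r + 8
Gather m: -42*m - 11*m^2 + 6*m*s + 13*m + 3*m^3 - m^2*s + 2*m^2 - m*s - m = 3*m^3 + m^2*(-s - 9) + m*(5*s - 30)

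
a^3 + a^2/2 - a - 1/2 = (a - 1)*(a + 1/2)*(a + 1)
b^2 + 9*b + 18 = (b + 3)*(b + 6)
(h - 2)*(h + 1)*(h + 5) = h^3 + 4*h^2 - 7*h - 10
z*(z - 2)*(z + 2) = z^3 - 4*z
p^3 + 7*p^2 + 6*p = p*(p + 1)*(p + 6)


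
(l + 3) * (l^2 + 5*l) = l^3 + 8*l^2 + 15*l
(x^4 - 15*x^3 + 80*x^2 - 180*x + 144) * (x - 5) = x^5 - 20*x^4 + 155*x^3 - 580*x^2 + 1044*x - 720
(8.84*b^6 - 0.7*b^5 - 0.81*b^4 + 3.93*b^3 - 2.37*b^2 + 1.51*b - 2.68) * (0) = 0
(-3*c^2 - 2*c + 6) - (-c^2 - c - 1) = -2*c^2 - c + 7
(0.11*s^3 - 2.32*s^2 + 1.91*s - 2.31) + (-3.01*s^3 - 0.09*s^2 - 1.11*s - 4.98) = -2.9*s^3 - 2.41*s^2 + 0.8*s - 7.29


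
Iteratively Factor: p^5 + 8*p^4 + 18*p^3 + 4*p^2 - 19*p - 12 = (p + 1)*(p^4 + 7*p^3 + 11*p^2 - 7*p - 12) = (p + 1)*(p + 3)*(p^3 + 4*p^2 - p - 4) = (p + 1)*(p + 3)*(p + 4)*(p^2 - 1) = (p - 1)*(p + 1)*(p + 3)*(p + 4)*(p + 1)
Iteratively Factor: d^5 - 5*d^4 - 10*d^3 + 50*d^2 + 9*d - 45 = (d - 3)*(d^4 - 2*d^3 - 16*d^2 + 2*d + 15) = (d - 3)*(d + 1)*(d^3 - 3*d^2 - 13*d + 15) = (d - 3)*(d - 1)*(d + 1)*(d^2 - 2*d - 15) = (d - 5)*(d - 3)*(d - 1)*(d + 1)*(d + 3)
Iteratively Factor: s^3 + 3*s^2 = (s + 3)*(s^2) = s*(s + 3)*(s)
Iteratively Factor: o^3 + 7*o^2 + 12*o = (o)*(o^2 + 7*o + 12) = o*(o + 4)*(o + 3)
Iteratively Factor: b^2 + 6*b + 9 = (b + 3)*(b + 3)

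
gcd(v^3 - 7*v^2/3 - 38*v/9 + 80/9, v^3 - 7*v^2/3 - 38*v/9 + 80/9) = v^3 - 7*v^2/3 - 38*v/9 + 80/9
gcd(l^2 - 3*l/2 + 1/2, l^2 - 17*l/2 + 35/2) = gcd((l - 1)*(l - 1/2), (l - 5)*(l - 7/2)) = 1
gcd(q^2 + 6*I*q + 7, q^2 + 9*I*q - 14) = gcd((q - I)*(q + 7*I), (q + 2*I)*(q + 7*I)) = q + 7*I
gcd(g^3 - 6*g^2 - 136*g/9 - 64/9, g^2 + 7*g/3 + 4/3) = g + 4/3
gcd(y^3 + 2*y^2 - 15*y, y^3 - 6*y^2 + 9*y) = y^2 - 3*y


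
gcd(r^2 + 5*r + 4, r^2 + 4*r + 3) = r + 1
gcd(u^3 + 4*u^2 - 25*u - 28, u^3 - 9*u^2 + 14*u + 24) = u^2 - 3*u - 4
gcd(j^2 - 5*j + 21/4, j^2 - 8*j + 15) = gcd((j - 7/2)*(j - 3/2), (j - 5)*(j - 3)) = 1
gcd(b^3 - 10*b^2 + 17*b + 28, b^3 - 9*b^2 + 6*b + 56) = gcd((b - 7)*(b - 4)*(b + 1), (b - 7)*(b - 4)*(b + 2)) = b^2 - 11*b + 28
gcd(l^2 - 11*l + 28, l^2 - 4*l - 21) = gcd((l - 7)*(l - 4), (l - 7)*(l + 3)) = l - 7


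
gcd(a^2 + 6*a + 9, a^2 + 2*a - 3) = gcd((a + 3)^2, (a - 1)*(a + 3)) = a + 3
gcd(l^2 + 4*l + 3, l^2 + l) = l + 1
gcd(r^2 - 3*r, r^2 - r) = r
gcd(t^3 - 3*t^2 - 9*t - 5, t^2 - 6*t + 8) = 1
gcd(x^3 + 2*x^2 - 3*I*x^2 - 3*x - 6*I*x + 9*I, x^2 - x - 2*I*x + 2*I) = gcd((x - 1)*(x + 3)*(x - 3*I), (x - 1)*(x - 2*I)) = x - 1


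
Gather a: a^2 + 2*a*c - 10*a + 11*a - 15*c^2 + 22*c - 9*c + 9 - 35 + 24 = a^2 + a*(2*c + 1) - 15*c^2 + 13*c - 2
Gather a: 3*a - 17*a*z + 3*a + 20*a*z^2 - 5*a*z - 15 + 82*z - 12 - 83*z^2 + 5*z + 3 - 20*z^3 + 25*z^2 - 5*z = a*(20*z^2 - 22*z + 6) - 20*z^3 - 58*z^2 + 82*z - 24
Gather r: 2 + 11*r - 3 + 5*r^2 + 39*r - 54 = 5*r^2 + 50*r - 55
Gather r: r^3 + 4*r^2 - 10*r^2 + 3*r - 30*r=r^3 - 6*r^2 - 27*r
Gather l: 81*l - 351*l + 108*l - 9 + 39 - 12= 18 - 162*l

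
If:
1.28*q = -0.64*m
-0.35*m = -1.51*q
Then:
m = 0.00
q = 0.00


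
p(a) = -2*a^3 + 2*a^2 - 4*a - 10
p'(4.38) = -101.59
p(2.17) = -29.70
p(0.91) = -13.49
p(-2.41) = 39.25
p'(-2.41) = -48.49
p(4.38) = -157.21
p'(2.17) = -23.57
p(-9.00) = 1646.00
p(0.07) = -10.27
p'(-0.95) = -13.22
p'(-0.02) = -4.08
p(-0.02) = -9.92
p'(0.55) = -3.62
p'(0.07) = -3.75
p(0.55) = -11.93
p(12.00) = -3226.00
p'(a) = -6*a^2 + 4*a - 4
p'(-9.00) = -526.00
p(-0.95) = -2.68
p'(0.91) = -5.33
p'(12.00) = -820.00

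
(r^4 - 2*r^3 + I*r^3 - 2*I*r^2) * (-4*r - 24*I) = -4*r^5 + 8*r^4 - 28*I*r^4 + 24*r^3 + 56*I*r^3 - 48*r^2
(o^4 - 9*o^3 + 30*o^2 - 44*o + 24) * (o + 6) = o^5 - 3*o^4 - 24*o^3 + 136*o^2 - 240*o + 144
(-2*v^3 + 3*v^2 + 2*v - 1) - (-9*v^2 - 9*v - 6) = -2*v^3 + 12*v^2 + 11*v + 5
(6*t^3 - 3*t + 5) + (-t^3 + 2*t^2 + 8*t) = 5*t^3 + 2*t^2 + 5*t + 5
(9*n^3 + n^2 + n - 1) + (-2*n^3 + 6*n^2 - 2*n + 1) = 7*n^3 + 7*n^2 - n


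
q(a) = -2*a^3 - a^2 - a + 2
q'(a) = -6*a^2 - 2*a - 1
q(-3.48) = 77.66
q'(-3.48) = -66.70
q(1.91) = -17.49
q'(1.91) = -26.71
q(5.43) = -353.12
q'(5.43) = -188.77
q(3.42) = -93.12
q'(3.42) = -78.02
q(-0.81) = 3.22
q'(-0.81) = -3.32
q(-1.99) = 15.79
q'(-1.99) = -20.78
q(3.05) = -67.10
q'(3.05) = -62.92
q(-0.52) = 2.53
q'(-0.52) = -1.58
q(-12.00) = 3326.00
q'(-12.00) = -841.00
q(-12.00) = 3326.00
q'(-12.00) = -841.00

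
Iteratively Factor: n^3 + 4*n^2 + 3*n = (n)*(n^2 + 4*n + 3) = n*(n + 1)*(n + 3)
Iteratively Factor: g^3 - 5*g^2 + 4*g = (g)*(g^2 - 5*g + 4) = g*(g - 4)*(g - 1)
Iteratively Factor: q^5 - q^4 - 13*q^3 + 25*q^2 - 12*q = (q - 1)*(q^4 - 13*q^2 + 12*q) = q*(q - 1)*(q^3 - 13*q + 12) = q*(q - 3)*(q - 1)*(q^2 + 3*q - 4) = q*(q - 3)*(q - 1)^2*(q + 4)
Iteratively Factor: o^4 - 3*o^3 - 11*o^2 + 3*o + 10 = (o - 1)*(o^3 - 2*o^2 - 13*o - 10) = (o - 5)*(o - 1)*(o^2 + 3*o + 2) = (o - 5)*(o - 1)*(o + 2)*(o + 1)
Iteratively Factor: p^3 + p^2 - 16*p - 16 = (p - 4)*(p^2 + 5*p + 4) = (p - 4)*(p + 1)*(p + 4)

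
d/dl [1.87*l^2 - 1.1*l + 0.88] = 3.74*l - 1.1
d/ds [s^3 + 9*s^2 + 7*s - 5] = 3*s^2 + 18*s + 7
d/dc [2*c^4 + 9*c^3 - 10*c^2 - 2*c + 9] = 8*c^3 + 27*c^2 - 20*c - 2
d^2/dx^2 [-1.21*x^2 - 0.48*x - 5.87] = -2.42000000000000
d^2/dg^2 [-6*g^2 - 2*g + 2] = -12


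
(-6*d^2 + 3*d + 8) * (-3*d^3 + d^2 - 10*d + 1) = 18*d^5 - 15*d^4 + 39*d^3 - 28*d^2 - 77*d + 8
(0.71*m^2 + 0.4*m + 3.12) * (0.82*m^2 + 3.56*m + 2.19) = 0.5822*m^4 + 2.8556*m^3 + 5.5373*m^2 + 11.9832*m + 6.8328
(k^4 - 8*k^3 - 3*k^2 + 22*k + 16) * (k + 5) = k^5 - 3*k^4 - 43*k^3 + 7*k^2 + 126*k + 80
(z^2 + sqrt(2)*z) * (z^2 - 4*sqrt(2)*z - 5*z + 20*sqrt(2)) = z^4 - 5*z^3 - 3*sqrt(2)*z^3 - 8*z^2 + 15*sqrt(2)*z^2 + 40*z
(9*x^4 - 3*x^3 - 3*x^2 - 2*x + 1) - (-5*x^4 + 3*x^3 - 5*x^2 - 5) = 14*x^4 - 6*x^3 + 2*x^2 - 2*x + 6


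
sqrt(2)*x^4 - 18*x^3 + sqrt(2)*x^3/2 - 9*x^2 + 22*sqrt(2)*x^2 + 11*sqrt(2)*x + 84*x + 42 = (x - 7*sqrt(2))*(x - 3*sqrt(2))*(x + sqrt(2))*(sqrt(2)*x + sqrt(2)/2)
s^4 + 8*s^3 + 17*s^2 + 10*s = s*(s + 1)*(s + 2)*(s + 5)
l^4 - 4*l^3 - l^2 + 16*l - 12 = (l - 3)*(l - 2)*(l - 1)*(l + 2)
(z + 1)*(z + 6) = z^2 + 7*z + 6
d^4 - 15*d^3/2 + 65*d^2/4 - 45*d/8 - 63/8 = (d - 7/2)*(d - 3)*(d - 3/2)*(d + 1/2)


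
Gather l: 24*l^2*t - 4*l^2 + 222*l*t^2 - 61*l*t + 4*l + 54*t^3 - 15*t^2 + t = l^2*(24*t - 4) + l*(222*t^2 - 61*t + 4) + 54*t^3 - 15*t^2 + t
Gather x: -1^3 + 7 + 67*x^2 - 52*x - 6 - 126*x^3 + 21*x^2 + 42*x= -126*x^3 + 88*x^2 - 10*x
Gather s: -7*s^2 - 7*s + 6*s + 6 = -7*s^2 - s + 6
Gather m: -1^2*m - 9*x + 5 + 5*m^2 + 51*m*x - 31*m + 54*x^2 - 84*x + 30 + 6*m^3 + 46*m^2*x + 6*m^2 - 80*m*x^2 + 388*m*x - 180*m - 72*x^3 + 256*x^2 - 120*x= 6*m^3 + m^2*(46*x + 11) + m*(-80*x^2 + 439*x - 212) - 72*x^3 + 310*x^2 - 213*x + 35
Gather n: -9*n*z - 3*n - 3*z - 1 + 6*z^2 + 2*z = n*(-9*z - 3) + 6*z^2 - z - 1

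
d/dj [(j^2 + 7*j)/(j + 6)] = (j^2 + 12*j + 42)/(j^2 + 12*j + 36)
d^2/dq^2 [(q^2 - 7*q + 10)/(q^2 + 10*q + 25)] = 2*(125 - 17*q)/(q^4 + 20*q^3 + 150*q^2 + 500*q + 625)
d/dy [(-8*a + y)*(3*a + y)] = -5*a + 2*y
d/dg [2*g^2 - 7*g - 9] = 4*g - 7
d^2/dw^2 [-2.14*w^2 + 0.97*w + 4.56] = -4.28000000000000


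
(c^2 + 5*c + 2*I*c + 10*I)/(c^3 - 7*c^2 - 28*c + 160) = (c + 2*I)/(c^2 - 12*c + 32)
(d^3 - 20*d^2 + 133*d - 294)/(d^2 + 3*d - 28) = (d^3 - 20*d^2 + 133*d - 294)/(d^2 + 3*d - 28)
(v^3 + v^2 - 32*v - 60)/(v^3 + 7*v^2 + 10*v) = (v - 6)/v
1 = 1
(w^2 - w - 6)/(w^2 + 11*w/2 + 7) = 2*(w - 3)/(2*w + 7)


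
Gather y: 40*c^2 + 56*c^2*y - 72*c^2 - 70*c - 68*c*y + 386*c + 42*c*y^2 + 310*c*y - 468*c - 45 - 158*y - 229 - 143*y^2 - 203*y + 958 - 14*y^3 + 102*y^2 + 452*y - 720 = -32*c^2 - 152*c - 14*y^3 + y^2*(42*c - 41) + y*(56*c^2 + 242*c + 91) - 36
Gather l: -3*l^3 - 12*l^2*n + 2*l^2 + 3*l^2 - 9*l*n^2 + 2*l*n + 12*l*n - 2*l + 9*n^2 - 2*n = -3*l^3 + l^2*(5 - 12*n) + l*(-9*n^2 + 14*n - 2) + 9*n^2 - 2*n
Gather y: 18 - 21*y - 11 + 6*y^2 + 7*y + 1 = 6*y^2 - 14*y + 8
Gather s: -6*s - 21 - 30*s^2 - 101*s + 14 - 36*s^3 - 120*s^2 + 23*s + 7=-36*s^3 - 150*s^2 - 84*s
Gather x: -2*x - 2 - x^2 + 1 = -x^2 - 2*x - 1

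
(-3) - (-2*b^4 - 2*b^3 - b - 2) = 2*b^4 + 2*b^3 + b - 1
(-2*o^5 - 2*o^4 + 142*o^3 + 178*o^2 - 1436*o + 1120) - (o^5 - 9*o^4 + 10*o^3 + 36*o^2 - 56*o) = -3*o^5 + 7*o^4 + 132*o^3 + 142*o^2 - 1380*o + 1120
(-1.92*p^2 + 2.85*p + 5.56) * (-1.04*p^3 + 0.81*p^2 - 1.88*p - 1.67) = 1.9968*p^5 - 4.5192*p^4 + 0.1357*p^3 + 2.352*p^2 - 15.2123*p - 9.2852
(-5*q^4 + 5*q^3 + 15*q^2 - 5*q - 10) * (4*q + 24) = -20*q^5 - 100*q^4 + 180*q^3 + 340*q^2 - 160*q - 240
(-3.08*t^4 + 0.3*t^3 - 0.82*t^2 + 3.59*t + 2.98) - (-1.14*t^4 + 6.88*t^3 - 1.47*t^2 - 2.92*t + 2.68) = -1.94*t^4 - 6.58*t^3 + 0.65*t^2 + 6.51*t + 0.3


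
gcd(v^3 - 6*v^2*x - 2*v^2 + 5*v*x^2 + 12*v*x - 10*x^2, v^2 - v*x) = -v + x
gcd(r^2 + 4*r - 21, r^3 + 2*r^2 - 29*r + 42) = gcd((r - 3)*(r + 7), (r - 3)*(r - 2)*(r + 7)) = r^2 + 4*r - 21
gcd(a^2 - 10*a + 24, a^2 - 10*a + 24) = a^2 - 10*a + 24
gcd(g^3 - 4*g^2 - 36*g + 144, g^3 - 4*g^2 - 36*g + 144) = g^3 - 4*g^2 - 36*g + 144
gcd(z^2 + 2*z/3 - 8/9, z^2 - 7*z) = 1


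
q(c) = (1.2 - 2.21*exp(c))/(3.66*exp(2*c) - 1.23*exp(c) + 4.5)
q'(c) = (1.2 - 2.21*exp(c))*(-7.32*exp(2*c) + 1.23*exp(c))/(3.66*exp(2*c) - 1.23*exp(c) + 4.5)^2 - 2.21*exp(c)/(3.66*exp(2*c) - 1.23*exp(c) + 4.5)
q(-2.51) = 0.23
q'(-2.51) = -0.04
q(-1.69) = 0.18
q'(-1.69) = -0.09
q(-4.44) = 0.26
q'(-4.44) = -0.01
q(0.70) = -0.19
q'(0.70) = 0.05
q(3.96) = -0.01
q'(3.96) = 0.01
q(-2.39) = 0.23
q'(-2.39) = -0.04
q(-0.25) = -0.09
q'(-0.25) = -0.24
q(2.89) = -0.03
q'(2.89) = 0.03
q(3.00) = -0.03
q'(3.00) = 0.03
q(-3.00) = 0.25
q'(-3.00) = -0.02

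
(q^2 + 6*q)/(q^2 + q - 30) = q/(q - 5)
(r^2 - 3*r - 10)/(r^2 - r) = (r^2 - 3*r - 10)/(r*(r - 1))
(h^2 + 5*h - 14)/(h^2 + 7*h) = (h - 2)/h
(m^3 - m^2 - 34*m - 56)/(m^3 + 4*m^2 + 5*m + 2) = (m^2 - 3*m - 28)/(m^2 + 2*m + 1)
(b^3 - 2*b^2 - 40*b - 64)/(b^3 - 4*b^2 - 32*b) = (b + 2)/b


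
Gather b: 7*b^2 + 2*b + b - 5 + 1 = 7*b^2 + 3*b - 4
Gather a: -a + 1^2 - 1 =-a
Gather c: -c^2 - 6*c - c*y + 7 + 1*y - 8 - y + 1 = -c^2 + c*(-y - 6)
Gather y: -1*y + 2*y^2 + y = 2*y^2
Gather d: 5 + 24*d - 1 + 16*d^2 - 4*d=16*d^2 + 20*d + 4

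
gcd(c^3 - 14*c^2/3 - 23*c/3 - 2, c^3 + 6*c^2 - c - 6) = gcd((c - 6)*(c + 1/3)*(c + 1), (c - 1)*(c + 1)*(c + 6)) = c + 1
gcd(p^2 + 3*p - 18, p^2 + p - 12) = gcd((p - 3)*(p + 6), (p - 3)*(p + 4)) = p - 3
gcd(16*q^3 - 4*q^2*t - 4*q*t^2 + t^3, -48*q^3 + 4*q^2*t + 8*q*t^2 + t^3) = 2*q - t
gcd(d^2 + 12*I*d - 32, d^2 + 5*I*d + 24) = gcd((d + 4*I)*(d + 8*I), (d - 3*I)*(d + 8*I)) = d + 8*I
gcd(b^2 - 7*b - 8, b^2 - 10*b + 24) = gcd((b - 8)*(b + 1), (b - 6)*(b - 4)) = 1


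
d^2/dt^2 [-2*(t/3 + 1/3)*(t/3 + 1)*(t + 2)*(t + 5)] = -8*t^2/3 - 44*t/3 - 164/9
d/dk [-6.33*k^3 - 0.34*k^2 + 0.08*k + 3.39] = -18.99*k^2 - 0.68*k + 0.08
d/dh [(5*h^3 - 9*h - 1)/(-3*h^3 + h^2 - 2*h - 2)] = (5*h^4 - 74*h^3 - 30*h^2 + 2*h + 16)/(9*h^6 - 6*h^5 + 13*h^4 + 8*h^3 + 8*h + 4)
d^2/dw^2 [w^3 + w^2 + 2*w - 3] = 6*w + 2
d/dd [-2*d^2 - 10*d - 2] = -4*d - 10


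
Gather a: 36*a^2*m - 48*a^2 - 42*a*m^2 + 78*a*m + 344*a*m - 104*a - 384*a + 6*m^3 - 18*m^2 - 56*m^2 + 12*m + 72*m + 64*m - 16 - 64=a^2*(36*m - 48) + a*(-42*m^2 + 422*m - 488) + 6*m^3 - 74*m^2 + 148*m - 80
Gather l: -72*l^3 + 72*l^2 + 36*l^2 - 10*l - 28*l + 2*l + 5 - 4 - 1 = -72*l^3 + 108*l^2 - 36*l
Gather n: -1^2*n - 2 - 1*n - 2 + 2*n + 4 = 0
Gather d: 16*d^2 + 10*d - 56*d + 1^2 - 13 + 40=16*d^2 - 46*d + 28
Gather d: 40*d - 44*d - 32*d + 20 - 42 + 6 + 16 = -36*d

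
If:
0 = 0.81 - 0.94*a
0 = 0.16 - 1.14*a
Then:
No Solution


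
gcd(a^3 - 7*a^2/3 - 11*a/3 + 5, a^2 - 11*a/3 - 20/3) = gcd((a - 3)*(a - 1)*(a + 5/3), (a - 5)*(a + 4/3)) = 1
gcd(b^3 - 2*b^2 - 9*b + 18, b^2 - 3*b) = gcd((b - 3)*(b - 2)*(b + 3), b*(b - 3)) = b - 3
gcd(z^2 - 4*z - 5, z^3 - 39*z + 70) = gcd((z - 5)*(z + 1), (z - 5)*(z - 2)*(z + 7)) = z - 5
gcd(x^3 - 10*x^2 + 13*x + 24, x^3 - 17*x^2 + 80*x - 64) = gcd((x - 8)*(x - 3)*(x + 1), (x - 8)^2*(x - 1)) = x - 8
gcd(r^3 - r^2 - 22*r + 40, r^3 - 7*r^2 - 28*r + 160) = r^2 + r - 20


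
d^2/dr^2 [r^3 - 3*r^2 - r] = 6*r - 6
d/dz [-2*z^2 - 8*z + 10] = -4*z - 8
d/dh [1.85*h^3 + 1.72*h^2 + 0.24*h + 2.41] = 5.55*h^2 + 3.44*h + 0.24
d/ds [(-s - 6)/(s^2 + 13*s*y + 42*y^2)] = (-s^2 - 13*s*y - 42*y^2 + (s + 6)*(2*s + 13*y))/(s^2 + 13*s*y + 42*y^2)^2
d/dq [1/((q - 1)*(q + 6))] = (-2*q - 5)/(q^4 + 10*q^3 + 13*q^2 - 60*q + 36)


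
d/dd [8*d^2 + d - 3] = 16*d + 1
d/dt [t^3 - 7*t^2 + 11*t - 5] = 3*t^2 - 14*t + 11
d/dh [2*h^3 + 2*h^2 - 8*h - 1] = 6*h^2 + 4*h - 8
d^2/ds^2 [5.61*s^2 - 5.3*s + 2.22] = 11.2200000000000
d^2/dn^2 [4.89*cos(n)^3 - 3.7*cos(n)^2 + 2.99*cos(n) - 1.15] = -6.6575*cos(n) + 7.4*cos(2*n) - 11.0025*cos(3*n)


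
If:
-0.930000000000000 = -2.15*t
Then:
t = 0.43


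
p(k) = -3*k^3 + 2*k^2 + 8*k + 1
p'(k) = -9*k^2 + 4*k + 8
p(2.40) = -9.75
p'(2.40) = -34.24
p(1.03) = 8.08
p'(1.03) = 2.57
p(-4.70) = 319.05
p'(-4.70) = -209.61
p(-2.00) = 17.00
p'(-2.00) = -36.00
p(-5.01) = 388.37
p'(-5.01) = -237.94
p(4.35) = -173.29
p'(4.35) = -144.90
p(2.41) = -10.10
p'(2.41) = -34.63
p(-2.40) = 34.79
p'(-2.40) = -53.44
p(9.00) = -1952.00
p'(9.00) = -685.00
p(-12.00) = 5377.00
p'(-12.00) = -1336.00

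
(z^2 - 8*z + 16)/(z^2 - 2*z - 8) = (z - 4)/(z + 2)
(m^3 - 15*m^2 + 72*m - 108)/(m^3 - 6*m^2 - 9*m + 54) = (m - 6)/(m + 3)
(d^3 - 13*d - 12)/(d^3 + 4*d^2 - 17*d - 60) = (d + 1)/(d + 5)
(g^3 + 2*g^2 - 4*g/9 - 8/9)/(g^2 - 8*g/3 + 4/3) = (3*g^2 + 8*g + 4)/(3*(g - 2))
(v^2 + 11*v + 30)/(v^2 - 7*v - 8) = (v^2 + 11*v + 30)/(v^2 - 7*v - 8)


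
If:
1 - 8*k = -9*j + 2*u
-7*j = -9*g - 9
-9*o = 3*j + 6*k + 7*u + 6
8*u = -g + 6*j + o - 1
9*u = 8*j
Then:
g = -1328/1139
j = -243/1139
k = -77/1139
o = -27/67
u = -216/1139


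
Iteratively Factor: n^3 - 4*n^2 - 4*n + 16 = (n + 2)*(n^2 - 6*n + 8) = (n - 4)*(n + 2)*(n - 2)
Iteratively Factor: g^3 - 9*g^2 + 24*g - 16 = (g - 1)*(g^2 - 8*g + 16) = (g - 4)*(g - 1)*(g - 4)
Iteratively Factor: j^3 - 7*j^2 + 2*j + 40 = (j - 5)*(j^2 - 2*j - 8) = (j - 5)*(j + 2)*(j - 4)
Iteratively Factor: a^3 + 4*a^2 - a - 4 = (a - 1)*(a^2 + 5*a + 4) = (a - 1)*(a + 1)*(a + 4)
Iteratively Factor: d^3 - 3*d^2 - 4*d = (d + 1)*(d^2 - 4*d) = d*(d + 1)*(d - 4)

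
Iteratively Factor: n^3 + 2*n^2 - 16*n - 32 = (n + 2)*(n^2 - 16) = (n - 4)*(n + 2)*(n + 4)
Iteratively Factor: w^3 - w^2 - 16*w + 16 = (w + 4)*(w^2 - 5*w + 4) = (w - 1)*(w + 4)*(w - 4)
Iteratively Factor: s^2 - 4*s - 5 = (s - 5)*(s + 1)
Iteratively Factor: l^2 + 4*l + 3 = (l + 1)*(l + 3)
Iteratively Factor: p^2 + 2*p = (p + 2)*(p)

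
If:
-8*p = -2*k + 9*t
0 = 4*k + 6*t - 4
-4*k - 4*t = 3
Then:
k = -17/4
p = -5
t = 7/2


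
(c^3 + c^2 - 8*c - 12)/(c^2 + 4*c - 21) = (c^2 + 4*c + 4)/(c + 7)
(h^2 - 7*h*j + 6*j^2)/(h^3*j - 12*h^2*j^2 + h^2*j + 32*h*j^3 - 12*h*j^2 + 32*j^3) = (h^2 - 7*h*j + 6*j^2)/(j*(h^3 - 12*h^2*j + h^2 + 32*h*j^2 - 12*h*j + 32*j^2))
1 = 1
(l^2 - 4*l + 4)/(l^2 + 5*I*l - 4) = (l^2 - 4*l + 4)/(l^2 + 5*I*l - 4)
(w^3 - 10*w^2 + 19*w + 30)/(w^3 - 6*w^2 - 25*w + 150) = (w + 1)/(w + 5)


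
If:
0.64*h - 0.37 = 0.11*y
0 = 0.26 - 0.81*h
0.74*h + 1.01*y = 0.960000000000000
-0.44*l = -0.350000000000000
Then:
No Solution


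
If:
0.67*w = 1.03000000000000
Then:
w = 1.54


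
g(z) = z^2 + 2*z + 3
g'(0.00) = 2.00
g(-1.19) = 2.04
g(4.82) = 35.87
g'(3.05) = 8.10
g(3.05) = 18.40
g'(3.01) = 8.02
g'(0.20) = 2.40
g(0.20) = 3.44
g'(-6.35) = -10.70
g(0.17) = 3.37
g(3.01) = 18.08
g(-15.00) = 198.00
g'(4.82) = 11.64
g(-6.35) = 30.62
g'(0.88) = 3.76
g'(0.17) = 2.34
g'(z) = 2*z + 2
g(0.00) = 3.00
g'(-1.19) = -0.38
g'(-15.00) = -28.00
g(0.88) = 5.53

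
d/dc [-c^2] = -2*c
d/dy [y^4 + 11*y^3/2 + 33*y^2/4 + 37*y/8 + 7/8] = 4*y^3 + 33*y^2/2 + 33*y/2 + 37/8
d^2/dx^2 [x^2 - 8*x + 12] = 2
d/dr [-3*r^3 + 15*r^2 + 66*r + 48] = -9*r^2 + 30*r + 66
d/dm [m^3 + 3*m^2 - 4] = 3*m*(m + 2)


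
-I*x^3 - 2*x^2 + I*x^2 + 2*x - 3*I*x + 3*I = (x - 3*I)*(x + I)*(-I*x + I)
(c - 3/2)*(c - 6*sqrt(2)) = c^2 - 6*sqrt(2)*c - 3*c/2 + 9*sqrt(2)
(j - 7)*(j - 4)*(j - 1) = j^3 - 12*j^2 + 39*j - 28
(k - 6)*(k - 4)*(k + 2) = k^3 - 8*k^2 + 4*k + 48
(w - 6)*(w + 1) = w^2 - 5*w - 6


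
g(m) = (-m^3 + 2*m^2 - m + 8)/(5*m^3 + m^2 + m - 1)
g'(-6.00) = -0.02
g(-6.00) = -0.29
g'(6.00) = -0.01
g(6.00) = -0.13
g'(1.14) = -2.36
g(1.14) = 0.90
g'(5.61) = -0.02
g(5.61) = -0.12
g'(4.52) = -0.03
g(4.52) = -0.10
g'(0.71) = -19.58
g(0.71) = 3.96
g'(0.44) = -10613.93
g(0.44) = 132.09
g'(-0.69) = -6.45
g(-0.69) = -3.49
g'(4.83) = -0.02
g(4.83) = -0.11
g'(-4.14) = -0.05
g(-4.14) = -0.34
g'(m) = (-15*m^2 - 2*m - 1)*(-m^3 + 2*m^2 - m + 8)/(5*m^3 + m^2 + m - 1)^2 + (-3*m^2 + 4*m - 1)/(5*m^3 + m^2 + m - 1) = (-11*m^4 + 8*m^3 - 114*m^2 - 20*m - 7)/(25*m^6 + 10*m^5 + 11*m^4 - 8*m^3 - m^2 - 2*m + 1)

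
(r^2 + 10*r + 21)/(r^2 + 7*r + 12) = (r + 7)/(r + 4)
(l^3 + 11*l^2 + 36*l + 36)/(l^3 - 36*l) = (l^2 + 5*l + 6)/(l*(l - 6))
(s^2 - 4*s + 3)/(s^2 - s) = (s - 3)/s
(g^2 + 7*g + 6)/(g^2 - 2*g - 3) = (g + 6)/(g - 3)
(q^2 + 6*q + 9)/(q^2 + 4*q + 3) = (q + 3)/(q + 1)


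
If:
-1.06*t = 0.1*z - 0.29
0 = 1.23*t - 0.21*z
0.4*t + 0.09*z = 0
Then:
No Solution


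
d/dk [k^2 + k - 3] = 2*k + 1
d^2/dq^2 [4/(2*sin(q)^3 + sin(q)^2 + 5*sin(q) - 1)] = 4*(-36*sin(q)^6 - 22*sin(q)^5 + 24*sin(q)^4 - sin(q)^3 + 37*sin(q)^2 + 37*sin(q) + 52)/(2*sin(q)^3 + sin(q)^2 + 5*sin(q) - 1)^3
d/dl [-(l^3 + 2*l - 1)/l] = -2*l - 1/l^2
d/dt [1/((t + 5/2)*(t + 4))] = 2*(-4*t - 13)/(4*t^4 + 52*t^3 + 249*t^2 + 520*t + 400)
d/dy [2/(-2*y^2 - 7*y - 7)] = 2*(4*y + 7)/(2*y^2 + 7*y + 7)^2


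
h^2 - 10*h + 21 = (h - 7)*(h - 3)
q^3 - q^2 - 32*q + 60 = (q - 5)*(q - 2)*(q + 6)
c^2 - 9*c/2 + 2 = (c - 4)*(c - 1/2)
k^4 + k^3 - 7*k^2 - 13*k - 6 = (k - 3)*(k + 1)^2*(k + 2)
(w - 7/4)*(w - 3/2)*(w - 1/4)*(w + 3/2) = w^4 - 2*w^3 - 29*w^2/16 + 9*w/2 - 63/64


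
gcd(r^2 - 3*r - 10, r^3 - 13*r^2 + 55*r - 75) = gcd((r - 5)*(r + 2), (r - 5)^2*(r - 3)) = r - 5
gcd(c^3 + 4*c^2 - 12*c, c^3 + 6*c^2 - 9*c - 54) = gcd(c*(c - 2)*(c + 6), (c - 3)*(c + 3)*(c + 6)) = c + 6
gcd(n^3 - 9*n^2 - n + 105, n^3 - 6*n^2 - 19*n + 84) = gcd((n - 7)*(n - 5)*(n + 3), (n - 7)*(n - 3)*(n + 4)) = n - 7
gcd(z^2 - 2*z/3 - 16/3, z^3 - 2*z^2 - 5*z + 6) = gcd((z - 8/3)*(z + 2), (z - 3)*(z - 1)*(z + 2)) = z + 2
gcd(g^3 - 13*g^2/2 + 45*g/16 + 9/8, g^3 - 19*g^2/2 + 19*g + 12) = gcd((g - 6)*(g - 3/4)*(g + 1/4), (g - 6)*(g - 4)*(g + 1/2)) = g - 6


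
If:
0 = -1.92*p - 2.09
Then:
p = -1.09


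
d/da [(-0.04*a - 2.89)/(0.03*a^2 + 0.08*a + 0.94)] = (0.0012*a^2 + 0.1734*a + 0.1936)/(0.0009*a^4 + 0.0048*a^3 + 0.0628*a^2 + 0.1504*a + 0.8836)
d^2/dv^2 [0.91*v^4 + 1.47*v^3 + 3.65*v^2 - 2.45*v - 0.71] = 10.92*v^2 + 8.82*v + 7.3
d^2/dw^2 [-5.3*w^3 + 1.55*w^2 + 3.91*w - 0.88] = 3.1 - 31.8*w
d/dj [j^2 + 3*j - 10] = 2*j + 3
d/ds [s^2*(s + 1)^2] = 2*s*(s + 1)*(2*s + 1)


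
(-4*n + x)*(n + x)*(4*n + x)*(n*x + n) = -16*n^4*x - 16*n^4 - 16*n^3*x^2 - 16*n^3*x + n^2*x^3 + n^2*x^2 + n*x^4 + n*x^3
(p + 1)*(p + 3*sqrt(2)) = p^2 + p + 3*sqrt(2)*p + 3*sqrt(2)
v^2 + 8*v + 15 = (v + 3)*(v + 5)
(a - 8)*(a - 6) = a^2 - 14*a + 48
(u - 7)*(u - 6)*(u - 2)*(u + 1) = u^4 - 14*u^3 + 53*u^2 - 16*u - 84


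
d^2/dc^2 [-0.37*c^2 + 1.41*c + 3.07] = -0.740000000000000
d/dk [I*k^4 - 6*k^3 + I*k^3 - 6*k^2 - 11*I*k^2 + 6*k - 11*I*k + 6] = 4*I*k^3 + k^2*(-18 + 3*I) + k*(-12 - 22*I) + 6 - 11*I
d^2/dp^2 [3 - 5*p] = 0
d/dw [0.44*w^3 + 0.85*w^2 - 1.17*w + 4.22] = 1.32*w^2 + 1.7*w - 1.17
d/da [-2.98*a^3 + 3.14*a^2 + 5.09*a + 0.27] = -8.94*a^2 + 6.28*a + 5.09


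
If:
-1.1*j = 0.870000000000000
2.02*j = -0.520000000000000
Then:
No Solution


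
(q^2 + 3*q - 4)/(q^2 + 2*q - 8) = (q - 1)/(q - 2)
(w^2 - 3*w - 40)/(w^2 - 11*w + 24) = (w + 5)/(w - 3)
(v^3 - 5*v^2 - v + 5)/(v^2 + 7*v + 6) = (v^2 - 6*v + 5)/(v + 6)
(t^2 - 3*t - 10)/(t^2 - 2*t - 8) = (t - 5)/(t - 4)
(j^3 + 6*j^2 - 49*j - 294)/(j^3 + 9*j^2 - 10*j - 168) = (j - 7)/(j - 4)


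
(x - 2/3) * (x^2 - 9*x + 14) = x^3 - 29*x^2/3 + 20*x - 28/3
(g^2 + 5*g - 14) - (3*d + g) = -3*d + g^2 + 4*g - 14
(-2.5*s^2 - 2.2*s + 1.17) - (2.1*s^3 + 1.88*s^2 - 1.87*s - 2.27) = -2.1*s^3 - 4.38*s^2 - 0.33*s + 3.44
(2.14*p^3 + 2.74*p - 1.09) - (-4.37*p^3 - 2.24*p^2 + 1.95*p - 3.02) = 6.51*p^3 + 2.24*p^2 + 0.79*p + 1.93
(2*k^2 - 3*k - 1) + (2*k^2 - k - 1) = 4*k^2 - 4*k - 2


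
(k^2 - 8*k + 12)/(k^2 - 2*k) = (k - 6)/k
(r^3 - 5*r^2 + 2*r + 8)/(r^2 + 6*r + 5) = (r^2 - 6*r + 8)/(r + 5)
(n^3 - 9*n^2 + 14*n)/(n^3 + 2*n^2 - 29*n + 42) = n*(n - 7)/(n^2 + 4*n - 21)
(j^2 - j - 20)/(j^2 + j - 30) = (j + 4)/(j + 6)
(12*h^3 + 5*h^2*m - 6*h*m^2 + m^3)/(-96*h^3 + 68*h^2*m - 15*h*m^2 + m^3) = (-h - m)/(8*h - m)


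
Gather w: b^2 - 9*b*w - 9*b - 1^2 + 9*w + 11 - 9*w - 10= b^2 - 9*b*w - 9*b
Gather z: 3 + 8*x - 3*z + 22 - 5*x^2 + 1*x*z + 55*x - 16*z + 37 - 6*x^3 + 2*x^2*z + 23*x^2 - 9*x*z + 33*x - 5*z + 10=-6*x^3 + 18*x^2 + 96*x + z*(2*x^2 - 8*x - 24) + 72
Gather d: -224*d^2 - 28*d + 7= -224*d^2 - 28*d + 7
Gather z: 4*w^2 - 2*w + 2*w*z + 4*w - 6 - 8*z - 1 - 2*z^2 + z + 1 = 4*w^2 + 2*w - 2*z^2 + z*(2*w - 7) - 6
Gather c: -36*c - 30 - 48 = -36*c - 78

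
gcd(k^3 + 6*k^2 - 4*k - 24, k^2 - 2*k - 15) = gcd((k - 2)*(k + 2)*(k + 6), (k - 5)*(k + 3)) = 1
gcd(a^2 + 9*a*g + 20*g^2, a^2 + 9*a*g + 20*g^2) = a^2 + 9*a*g + 20*g^2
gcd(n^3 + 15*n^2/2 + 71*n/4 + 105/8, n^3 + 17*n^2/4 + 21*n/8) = n + 7/2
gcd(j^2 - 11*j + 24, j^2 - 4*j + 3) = j - 3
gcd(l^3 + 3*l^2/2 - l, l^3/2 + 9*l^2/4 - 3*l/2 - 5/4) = 1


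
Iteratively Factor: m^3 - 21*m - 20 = (m - 5)*(m^2 + 5*m + 4) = (m - 5)*(m + 4)*(m + 1)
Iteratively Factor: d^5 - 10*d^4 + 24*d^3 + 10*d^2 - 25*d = (d - 1)*(d^4 - 9*d^3 + 15*d^2 + 25*d) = (d - 5)*(d - 1)*(d^3 - 4*d^2 - 5*d) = d*(d - 5)*(d - 1)*(d^2 - 4*d - 5) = d*(d - 5)^2*(d - 1)*(d + 1)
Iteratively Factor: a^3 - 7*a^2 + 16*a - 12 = (a - 2)*(a^2 - 5*a + 6) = (a - 3)*(a - 2)*(a - 2)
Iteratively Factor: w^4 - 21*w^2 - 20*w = (w + 4)*(w^3 - 4*w^2 - 5*w) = (w - 5)*(w + 4)*(w^2 + w) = w*(w - 5)*(w + 4)*(w + 1)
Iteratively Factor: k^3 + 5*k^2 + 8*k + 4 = (k + 2)*(k^2 + 3*k + 2) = (k + 1)*(k + 2)*(k + 2)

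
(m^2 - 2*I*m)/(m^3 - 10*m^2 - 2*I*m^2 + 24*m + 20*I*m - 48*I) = m/(m^2 - 10*m + 24)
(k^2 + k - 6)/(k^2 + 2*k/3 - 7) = 3*(k - 2)/(3*k - 7)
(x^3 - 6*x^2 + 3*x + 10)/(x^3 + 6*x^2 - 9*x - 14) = (x - 5)/(x + 7)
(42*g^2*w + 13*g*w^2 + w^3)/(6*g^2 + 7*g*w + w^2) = w*(7*g + w)/(g + w)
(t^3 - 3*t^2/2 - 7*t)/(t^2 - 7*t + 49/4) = 2*t*(t + 2)/(2*t - 7)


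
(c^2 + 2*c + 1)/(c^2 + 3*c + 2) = (c + 1)/(c + 2)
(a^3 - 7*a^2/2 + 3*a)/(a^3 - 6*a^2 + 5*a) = (a^2 - 7*a/2 + 3)/(a^2 - 6*a + 5)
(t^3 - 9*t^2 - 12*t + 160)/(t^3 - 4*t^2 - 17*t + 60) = (t - 8)/(t - 3)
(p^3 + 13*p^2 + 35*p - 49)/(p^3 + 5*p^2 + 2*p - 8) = (p^2 + 14*p + 49)/(p^2 + 6*p + 8)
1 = 1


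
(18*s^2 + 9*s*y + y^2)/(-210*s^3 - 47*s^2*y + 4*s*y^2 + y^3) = (3*s + y)/(-35*s^2 - 2*s*y + y^2)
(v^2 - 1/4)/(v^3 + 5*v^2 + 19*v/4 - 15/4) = (2*v + 1)/(2*v^2 + 11*v + 15)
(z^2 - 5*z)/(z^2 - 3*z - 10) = z/(z + 2)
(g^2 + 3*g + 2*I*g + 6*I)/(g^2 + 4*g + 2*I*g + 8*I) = (g + 3)/(g + 4)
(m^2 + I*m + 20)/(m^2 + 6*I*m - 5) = (m - 4*I)/(m + I)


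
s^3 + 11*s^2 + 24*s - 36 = (s - 1)*(s + 6)^2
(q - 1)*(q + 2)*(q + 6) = q^3 + 7*q^2 + 4*q - 12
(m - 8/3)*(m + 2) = m^2 - 2*m/3 - 16/3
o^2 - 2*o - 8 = (o - 4)*(o + 2)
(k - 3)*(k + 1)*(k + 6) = k^3 + 4*k^2 - 15*k - 18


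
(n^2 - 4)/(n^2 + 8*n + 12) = (n - 2)/(n + 6)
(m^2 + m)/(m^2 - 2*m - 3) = m/(m - 3)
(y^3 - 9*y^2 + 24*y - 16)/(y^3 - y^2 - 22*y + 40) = (y^2 - 5*y + 4)/(y^2 + 3*y - 10)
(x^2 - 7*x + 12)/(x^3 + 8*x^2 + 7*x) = (x^2 - 7*x + 12)/(x*(x^2 + 8*x + 7))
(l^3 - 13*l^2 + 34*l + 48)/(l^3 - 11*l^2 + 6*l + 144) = (l + 1)/(l + 3)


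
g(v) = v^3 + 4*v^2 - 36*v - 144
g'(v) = 3*v^2 + 8*v - 36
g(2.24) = -193.33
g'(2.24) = -3.03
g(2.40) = -193.54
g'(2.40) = 0.48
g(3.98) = -160.87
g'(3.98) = 43.36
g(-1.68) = -76.97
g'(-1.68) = -40.97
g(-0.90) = -109.09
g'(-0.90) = -40.77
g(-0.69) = -117.58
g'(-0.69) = -40.09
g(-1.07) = -102.13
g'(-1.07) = -41.13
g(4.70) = -121.02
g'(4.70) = 67.87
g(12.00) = 1728.00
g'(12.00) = 492.00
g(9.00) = 585.00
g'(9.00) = 279.00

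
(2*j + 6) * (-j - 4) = -2*j^2 - 14*j - 24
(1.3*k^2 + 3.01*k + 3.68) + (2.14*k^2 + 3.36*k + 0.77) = 3.44*k^2 + 6.37*k + 4.45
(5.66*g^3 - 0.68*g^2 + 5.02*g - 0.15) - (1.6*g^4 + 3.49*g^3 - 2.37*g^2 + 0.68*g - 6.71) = -1.6*g^4 + 2.17*g^3 + 1.69*g^2 + 4.34*g + 6.56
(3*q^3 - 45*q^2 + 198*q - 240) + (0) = 3*q^3 - 45*q^2 + 198*q - 240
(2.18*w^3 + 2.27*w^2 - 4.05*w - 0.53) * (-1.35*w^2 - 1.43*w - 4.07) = -2.943*w^5 - 6.1819*w^4 - 6.6512*w^3 - 2.7319*w^2 + 17.2414*w + 2.1571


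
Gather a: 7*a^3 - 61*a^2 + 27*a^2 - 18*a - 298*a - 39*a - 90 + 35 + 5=7*a^3 - 34*a^2 - 355*a - 50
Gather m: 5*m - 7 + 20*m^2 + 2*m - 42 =20*m^2 + 7*m - 49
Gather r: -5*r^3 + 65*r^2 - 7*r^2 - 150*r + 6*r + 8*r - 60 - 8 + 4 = -5*r^3 + 58*r^2 - 136*r - 64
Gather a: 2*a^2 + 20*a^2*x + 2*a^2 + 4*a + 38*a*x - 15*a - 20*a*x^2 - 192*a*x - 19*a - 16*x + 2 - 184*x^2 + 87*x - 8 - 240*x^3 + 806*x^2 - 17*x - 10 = a^2*(20*x + 4) + a*(-20*x^2 - 154*x - 30) - 240*x^3 + 622*x^2 + 54*x - 16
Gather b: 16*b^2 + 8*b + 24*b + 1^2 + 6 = 16*b^2 + 32*b + 7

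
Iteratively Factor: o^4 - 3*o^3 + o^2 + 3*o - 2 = (o - 1)*(o^3 - 2*o^2 - o + 2) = (o - 1)^2*(o^2 - o - 2) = (o - 2)*(o - 1)^2*(o + 1)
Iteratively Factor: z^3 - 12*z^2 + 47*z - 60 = (z - 3)*(z^2 - 9*z + 20) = (z - 5)*(z - 3)*(z - 4)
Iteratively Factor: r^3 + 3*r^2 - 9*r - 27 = (r + 3)*(r^2 - 9) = (r + 3)^2*(r - 3)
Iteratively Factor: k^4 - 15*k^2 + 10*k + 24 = (k + 1)*(k^3 - k^2 - 14*k + 24) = (k - 3)*(k + 1)*(k^2 + 2*k - 8) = (k - 3)*(k + 1)*(k + 4)*(k - 2)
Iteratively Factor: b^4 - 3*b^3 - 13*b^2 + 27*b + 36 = (b - 4)*(b^3 + b^2 - 9*b - 9) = (b - 4)*(b + 1)*(b^2 - 9) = (b - 4)*(b - 3)*(b + 1)*(b + 3)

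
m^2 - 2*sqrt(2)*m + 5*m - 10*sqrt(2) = (m + 5)*(m - 2*sqrt(2))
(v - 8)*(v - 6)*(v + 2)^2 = v^4 - 10*v^3 - 4*v^2 + 136*v + 192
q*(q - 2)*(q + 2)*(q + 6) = q^4 + 6*q^3 - 4*q^2 - 24*q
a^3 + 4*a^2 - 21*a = a*(a - 3)*(a + 7)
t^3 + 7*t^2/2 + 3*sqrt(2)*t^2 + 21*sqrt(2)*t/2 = t*(t + 7/2)*(t + 3*sqrt(2))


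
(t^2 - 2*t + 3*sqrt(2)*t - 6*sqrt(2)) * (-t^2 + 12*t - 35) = -t^4 - 3*sqrt(2)*t^3 + 14*t^3 - 59*t^2 + 42*sqrt(2)*t^2 - 177*sqrt(2)*t + 70*t + 210*sqrt(2)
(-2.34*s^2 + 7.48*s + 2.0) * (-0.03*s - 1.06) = 0.0702*s^3 + 2.256*s^2 - 7.9888*s - 2.12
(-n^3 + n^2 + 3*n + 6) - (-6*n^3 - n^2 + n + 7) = 5*n^3 + 2*n^2 + 2*n - 1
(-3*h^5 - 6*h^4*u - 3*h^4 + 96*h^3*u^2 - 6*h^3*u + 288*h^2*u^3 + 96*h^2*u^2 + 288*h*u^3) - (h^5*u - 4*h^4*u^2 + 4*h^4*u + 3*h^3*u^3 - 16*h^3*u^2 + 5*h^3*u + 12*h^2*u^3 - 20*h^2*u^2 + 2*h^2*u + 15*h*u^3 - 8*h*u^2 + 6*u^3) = -h^5*u - 3*h^5 + 4*h^4*u^2 - 10*h^4*u - 3*h^4 - 3*h^3*u^3 + 112*h^3*u^2 - 11*h^3*u + 276*h^2*u^3 + 116*h^2*u^2 - 2*h^2*u + 273*h*u^3 + 8*h*u^2 - 6*u^3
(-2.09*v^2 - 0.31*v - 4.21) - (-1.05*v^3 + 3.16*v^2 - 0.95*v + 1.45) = 1.05*v^3 - 5.25*v^2 + 0.64*v - 5.66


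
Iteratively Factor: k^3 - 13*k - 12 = (k - 4)*(k^2 + 4*k + 3) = (k - 4)*(k + 3)*(k + 1)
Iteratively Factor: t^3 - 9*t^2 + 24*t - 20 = (t - 2)*(t^2 - 7*t + 10) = (t - 2)^2*(t - 5)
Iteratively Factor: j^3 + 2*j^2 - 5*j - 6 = (j + 3)*(j^2 - j - 2) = (j - 2)*(j + 3)*(j + 1)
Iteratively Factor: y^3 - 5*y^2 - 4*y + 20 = (y + 2)*(y^2 - 7*y + 10) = (y - 2)*(y + 2)*(y - 5)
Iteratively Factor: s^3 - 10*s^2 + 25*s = (s - 5)*(s^2 - 5*s) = (s - 5)^2*(s)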